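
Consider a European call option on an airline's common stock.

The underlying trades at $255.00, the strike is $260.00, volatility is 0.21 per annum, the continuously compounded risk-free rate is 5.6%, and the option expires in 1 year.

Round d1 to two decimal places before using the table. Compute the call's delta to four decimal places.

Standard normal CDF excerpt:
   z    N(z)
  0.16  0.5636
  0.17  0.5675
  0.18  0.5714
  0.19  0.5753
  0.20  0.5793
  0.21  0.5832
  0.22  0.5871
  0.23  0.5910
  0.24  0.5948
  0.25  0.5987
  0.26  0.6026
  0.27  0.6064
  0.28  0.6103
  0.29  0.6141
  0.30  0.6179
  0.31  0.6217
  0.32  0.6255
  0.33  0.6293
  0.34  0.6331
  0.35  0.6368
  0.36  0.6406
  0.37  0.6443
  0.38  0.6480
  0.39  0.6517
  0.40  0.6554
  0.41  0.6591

0.6103

σ√T = 0.21·√1 = 0.2100
d₁ = [ln(255/260) + (0.056 + 0.21²/2)·1] / 0.2100 = [-0.0194 + 0.0780] / 0.2100 = 0.2792 → 0.28
N(d₁) = N(0.28) = 0.6103
Δ_call = N(d₁) = 0.6103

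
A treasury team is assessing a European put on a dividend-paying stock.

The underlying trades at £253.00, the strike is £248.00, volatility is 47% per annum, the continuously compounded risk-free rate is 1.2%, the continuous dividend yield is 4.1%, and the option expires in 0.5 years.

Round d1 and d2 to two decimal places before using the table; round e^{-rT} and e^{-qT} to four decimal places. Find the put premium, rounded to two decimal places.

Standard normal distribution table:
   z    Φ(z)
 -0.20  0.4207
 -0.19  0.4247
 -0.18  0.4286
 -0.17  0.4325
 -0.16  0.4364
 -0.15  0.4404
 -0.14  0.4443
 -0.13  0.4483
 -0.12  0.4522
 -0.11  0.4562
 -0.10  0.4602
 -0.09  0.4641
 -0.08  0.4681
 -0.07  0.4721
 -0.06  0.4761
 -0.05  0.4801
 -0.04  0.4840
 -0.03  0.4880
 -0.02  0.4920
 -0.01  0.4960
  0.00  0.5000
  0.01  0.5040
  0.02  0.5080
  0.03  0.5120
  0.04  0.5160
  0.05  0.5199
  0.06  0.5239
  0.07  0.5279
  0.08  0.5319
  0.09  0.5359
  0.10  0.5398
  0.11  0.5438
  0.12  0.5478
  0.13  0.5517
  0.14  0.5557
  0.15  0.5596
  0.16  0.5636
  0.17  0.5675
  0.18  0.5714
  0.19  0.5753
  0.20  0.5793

T = 0.5;  σ√T = 0.3323
d₁ = [ln(253/248) + (0.012 − 0.041 + 0.47²/2)·0.5] / 0.3323 = [0.0200 + 0.0407] / 0.3323 = 0.1826 → 0.18
d₂ = d₁ − σ√T = 0.1826 − 0.3323 = -0.1497 → -0.15
exp(−qT) = exp(−0.041·0.5) = 0.9797;  exp(−rT) = exp(−0.012·0.5) = 0.9940
P = 248·0.9940·N(0.15) − 253·0.9797·N(-0.18) = 248·0.9940·0.5596 − 253·0.9797·0.4286 = 137.9481 − 106.2346 = 31.7136

£31.71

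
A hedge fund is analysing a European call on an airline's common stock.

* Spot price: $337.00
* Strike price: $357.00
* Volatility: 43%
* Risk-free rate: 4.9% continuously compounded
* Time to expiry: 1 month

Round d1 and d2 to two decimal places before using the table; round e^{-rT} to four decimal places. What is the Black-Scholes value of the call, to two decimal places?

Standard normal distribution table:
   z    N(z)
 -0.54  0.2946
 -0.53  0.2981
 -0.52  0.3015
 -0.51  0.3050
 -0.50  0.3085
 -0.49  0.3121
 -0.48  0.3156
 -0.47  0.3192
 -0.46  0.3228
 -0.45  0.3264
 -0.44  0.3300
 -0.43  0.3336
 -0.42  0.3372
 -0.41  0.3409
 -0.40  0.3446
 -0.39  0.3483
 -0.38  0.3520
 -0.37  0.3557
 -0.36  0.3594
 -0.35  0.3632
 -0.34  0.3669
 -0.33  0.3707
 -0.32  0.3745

σ√T = 0.43 × 0.2887 = 0.1241
d₁ = [ln(337/357) + (0.049 + ½·0.43²)·0.08333] / (σ√T) = (-0.0577 + 0.0118) / 0.1241 = -0.3695 → -0.37
d₂ = -0.3695 − 0.1241 = -0.4936 → -0.49
exp(−rT) = exp(−0.049·0.08333) = 0.9959
N(d₁) = N(-0.37) = 0.3557;  N(d₂) = N(-0.49) = 0.3121
C = 337·0.3557 − 357·0.9959·0.3121 = 119.8709 − 110.9629 = 8.9080

$8.91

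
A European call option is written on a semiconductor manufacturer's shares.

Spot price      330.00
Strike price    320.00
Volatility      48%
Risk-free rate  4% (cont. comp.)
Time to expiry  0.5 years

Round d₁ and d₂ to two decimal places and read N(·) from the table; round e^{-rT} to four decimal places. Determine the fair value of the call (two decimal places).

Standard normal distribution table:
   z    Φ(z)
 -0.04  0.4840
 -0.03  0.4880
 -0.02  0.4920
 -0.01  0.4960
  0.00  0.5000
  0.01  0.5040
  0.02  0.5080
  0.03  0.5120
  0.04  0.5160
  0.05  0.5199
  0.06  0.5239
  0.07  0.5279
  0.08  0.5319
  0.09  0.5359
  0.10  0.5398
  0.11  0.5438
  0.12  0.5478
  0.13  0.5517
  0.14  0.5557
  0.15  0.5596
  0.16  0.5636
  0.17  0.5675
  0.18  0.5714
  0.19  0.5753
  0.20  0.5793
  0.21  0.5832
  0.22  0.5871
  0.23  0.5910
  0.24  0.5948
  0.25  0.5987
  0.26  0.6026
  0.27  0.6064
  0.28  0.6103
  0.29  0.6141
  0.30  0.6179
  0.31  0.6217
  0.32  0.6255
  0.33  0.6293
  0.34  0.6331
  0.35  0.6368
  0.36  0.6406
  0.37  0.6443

52.09

T = 0.5;  σ√T = 0.3394
d₁ = [ln(330/320) + (0.04 + 0.48²/2)·0.5] / 0.3394 = [0.0308 + 0.0776] / 0.3394 = 0.3193 ≈ 0.32
d₂ = d₁ − σ√T = 0.3193 − 0.3394 = -0.0201 ≈ -0.02
exp(−rT) = exp(−0.04·0.5) = 0.9802
C = 330·N(0.32) − 320·0.9802·N(-0.02) = 330·0.6255 − 320·0.9802·0.4920 = 206.4150 − 154.3227 = 52.0923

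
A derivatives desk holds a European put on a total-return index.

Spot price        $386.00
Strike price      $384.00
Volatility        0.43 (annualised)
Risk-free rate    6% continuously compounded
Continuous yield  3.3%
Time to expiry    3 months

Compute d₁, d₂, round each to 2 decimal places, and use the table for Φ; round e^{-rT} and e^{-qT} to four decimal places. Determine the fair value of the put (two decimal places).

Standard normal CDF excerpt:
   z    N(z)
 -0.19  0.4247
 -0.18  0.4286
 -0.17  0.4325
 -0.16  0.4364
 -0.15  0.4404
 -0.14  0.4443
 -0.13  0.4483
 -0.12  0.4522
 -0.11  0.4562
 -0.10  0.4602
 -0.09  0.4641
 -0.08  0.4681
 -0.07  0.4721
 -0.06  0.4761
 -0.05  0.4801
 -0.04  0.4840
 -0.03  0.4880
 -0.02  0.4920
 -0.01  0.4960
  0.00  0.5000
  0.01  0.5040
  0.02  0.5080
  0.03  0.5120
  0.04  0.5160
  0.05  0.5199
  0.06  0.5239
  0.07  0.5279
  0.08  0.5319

$29.60

σ√T = 0.43·√0.25 = 0.2150
ln(S/K) + (r − q + σ²/2)T = ln(386/384) + (0.06 − 0.033 + 0.43²/2)·0.25 = 0.0052 + 0.0299 = 0.0351
d₁ = 0.0351 / 0.2150 = 0.1631 ⇒ 0.16
d₂ = d₁ − σ√T = 0.1631 − 0.2150 = -0.0519 ⇒ -0.05
e^(−qT) = e^(−0.033·0.25) = 0.9918;  e^(−rT) = e^(−0.06·0.25) = 0.9851
N(−d₂) = N(0.05) = 0.5199;  N(−d₁) = N(-0.16) = 0.4364
P = 384·0.9851·0.5199 − 386·0.9918·0.4364 = 196.6669 − 167.0691 = 29.5978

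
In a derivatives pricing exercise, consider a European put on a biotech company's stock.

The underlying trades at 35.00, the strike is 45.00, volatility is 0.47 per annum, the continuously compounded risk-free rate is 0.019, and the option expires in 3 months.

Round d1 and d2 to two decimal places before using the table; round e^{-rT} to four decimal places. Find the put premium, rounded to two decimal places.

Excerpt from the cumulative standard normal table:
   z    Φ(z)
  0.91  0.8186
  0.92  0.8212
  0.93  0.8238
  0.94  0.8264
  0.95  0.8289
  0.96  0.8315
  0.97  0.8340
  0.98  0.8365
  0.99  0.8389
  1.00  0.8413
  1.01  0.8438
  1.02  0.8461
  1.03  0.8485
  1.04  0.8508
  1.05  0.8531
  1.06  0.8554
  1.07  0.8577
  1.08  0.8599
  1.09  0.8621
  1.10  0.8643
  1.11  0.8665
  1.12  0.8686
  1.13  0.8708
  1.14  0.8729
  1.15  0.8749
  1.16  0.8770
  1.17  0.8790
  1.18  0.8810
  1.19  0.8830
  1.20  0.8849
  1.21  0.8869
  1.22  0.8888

T = 0.25;  σ√T = 0.2350
d₁ = [ln(35/45) + (0.019 + 0.47²/2)·0.25] / 0.2350 = [-0.2513 + 0.0324] / 0.2350 = -0.9317 ≈ -0.93
d₂ = d₁ − σ√T = -0.9317 − 0.2350 = -1.1667 ≈ -1.17
e^(−rT) = e^(−0.019·0.25) = 0.9953
N(−d₂) = N(1.17) = 0.8790;  N(−d₁) = N(0.93) = 0.8238
P = 45·0.9953·0.8790 − 35·0.8238 = 39.3691 − 28.8330 = 10.5361

10.54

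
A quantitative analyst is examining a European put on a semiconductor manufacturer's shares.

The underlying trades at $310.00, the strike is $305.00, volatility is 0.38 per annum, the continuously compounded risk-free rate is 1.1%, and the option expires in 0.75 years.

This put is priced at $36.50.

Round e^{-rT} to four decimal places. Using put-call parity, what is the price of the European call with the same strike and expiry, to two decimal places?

$44.00

e^(−rT) = e^(−0.011·0.75) = 0.9918
Put-call parity: C − P = S − K·e^(−rT) = 310 − 305·0.9918 = 310 − 302.4990 = 7.5010
C = P + (C − P) = 36.50 + (7.5010) = 44.0010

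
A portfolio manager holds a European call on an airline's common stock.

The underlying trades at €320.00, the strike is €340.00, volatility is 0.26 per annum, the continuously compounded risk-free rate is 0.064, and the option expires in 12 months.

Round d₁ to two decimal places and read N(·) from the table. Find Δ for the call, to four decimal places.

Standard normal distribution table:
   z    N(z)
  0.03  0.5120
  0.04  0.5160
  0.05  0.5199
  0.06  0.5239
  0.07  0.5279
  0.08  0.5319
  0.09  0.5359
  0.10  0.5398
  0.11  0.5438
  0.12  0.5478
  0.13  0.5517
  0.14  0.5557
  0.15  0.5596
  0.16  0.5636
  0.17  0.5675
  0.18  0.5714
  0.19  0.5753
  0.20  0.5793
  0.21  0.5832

σ√T = 0.26 × 1.0000 = 0.2600
ln(S/K) + (r + σ²/2)T = ln(320/340) + (0.064 + 0.26²/2)·1 = -0.0606 + 0.0978 = 0.0372
d₁ = 0.0372 / 0.2600 = 0.1430 ≈ 0.14
N(d₁) = N(0.14) = 0.5557
Δ_call = N(d₁) = 0.5557

0.5557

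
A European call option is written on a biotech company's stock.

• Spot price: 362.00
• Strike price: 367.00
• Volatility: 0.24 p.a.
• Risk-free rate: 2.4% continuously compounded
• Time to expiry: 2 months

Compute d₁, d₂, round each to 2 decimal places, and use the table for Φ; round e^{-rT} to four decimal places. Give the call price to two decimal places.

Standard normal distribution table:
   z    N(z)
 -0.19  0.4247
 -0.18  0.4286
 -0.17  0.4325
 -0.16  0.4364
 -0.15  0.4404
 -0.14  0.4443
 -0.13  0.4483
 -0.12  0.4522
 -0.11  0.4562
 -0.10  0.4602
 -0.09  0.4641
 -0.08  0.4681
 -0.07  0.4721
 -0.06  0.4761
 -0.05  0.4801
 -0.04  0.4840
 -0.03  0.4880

σ√T = 0.24·√0.1667 = 0.0980
ln(S/K) + (r + σ²/2)T = ln(362/367) + (0.024 + 0.24²/2)·0.1667 = -0.0137 + 0.0088 = -0.0049
d₁ = -0.0049 / 0.0980 = -0.0502 ≈ -0.05
d₂ = d₁ − σ√T = -0.0502 − 0.0980 = -0.1482 ≈ -0.15
exp(−rT) = exp(−0.024·0.1667) = 0.9960
N(d₁) = N(-0.05) = 0.4801;  N(d₂) = N(-0.15) = 0.4404
C = 362·0.4801 − 367·0.9960·0.4404 = 173.7962 − 160.9803 = 12.8159

12.82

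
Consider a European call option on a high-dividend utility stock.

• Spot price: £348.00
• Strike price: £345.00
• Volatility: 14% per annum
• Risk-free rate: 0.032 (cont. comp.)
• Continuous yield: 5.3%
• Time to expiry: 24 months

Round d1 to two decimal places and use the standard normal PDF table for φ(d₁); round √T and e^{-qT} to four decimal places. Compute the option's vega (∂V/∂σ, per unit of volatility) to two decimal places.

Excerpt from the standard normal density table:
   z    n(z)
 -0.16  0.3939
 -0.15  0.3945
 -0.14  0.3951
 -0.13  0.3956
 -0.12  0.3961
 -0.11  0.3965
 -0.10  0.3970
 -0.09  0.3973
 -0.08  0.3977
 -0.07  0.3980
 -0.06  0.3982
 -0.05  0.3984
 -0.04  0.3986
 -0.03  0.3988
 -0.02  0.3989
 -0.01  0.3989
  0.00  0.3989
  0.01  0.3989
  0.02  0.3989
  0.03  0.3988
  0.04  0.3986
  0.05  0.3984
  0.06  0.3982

176.17

σ√T = 0.14 × 1.4142 = 0.1980
d₁ = [ln(348/345) + (0.032 − 0.053 + 0.14²/2)·2] / 0.1980 = [0.0087 − 0.0224] / 0.1980 = -0.0694 ≈ -0.07
√T = √2 = 1.4142
φ(d₁) = φ(-0.07) = 0.3980
exp(−qT) = exp(−0.053·2) = 0.8994
vega = S·exp(−qT)·φ(d₁)·√T = 348·0.8994·0.3980·1.4142 = 176.1676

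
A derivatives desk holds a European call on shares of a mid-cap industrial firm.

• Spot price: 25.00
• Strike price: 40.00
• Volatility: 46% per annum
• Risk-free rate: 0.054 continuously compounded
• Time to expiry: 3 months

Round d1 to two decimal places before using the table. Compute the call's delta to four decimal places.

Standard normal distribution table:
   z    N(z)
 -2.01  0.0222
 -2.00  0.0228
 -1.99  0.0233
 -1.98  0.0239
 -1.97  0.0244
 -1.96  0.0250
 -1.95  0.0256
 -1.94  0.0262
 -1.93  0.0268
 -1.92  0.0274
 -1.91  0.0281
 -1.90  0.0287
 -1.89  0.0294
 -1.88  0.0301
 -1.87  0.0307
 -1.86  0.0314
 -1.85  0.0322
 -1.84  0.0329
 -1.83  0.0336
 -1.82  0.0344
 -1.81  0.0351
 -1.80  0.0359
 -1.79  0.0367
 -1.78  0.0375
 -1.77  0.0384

T = 0.25;  σ√T = 0.2300
d₁ = [ln(25/40) + (0.054 + ½·0.46²)·0.25] / (σ√T) = (-0.4700 + 0.0399) / 0.2300 = -1.8698 → -1.87
N(d₁) = N(-1.87) = 0.0307
Δ_call = N(d₁) = 0.0307

0.0307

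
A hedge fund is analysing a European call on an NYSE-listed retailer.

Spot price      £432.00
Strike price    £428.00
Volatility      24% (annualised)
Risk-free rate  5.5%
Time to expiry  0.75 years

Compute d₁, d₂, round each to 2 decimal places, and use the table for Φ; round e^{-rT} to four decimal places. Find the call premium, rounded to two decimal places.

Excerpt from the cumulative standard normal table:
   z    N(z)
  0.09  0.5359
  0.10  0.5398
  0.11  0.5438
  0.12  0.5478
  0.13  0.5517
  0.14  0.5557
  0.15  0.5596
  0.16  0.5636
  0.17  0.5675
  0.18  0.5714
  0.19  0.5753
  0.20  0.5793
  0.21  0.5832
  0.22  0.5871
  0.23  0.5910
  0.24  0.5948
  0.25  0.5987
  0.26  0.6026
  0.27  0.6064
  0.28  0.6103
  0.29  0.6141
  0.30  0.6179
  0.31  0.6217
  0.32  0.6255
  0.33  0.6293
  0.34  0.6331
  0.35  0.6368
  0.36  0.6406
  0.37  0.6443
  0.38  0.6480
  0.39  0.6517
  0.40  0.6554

£46.87

T = 0.75;  σ√T = 0.2078
d₁ = [ln(432/428) + (0.055 + 0.24²/2)·0.75] / 0.2078 = [0.0093 + 0.0629] / 0.2078 = 0.3471 ≈ 0.35
d₂ = d₁ − σ√T = 0.3471 − 0.2078 = 0.1393 ≈ 0.14
exp(−rT) = exp(−0.055·0.75) = 0.9596
N(d₁) = N(0.35) = 0.6368;  N(d₂) = N(0.14) = 0.5557
C = 432·0.6368 − 428·0.9596·0.5557 = 275.0976 − 228.2309 = 46.8667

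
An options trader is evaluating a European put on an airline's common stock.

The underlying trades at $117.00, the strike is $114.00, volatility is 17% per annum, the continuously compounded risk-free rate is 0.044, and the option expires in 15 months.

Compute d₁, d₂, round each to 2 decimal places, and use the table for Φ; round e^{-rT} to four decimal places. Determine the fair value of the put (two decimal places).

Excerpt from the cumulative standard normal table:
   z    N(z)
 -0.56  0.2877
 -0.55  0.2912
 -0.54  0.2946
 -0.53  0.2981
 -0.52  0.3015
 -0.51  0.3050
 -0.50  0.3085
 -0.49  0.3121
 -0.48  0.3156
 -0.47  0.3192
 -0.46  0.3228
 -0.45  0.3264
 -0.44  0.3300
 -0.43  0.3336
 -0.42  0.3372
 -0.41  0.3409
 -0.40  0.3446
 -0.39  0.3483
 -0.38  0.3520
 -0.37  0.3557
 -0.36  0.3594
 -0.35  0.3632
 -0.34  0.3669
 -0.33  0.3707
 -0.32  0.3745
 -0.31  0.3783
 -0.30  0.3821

$4.72

T = 1.25;  σ√T = 0.1901
d₁ = [ln(117/114) + (0.044 + ½·0.17²)·1.25] / (σ√T) = (0.0260 + 0.0731) / 0.1901 = 0.5211 ⇒ 0.52
d₂ = 0.5211 − 0.1901 = 0.3310 ⇒ 0.33
e^(−rT) = e^(−0.044·1.25) = 0.9465
N(−d₂) = N(-0.33) = 0.3707;  N(−d₁) = N(-0.52) = 0.3015
P = 114·0.9465·0.3707 − 117·0.3015 = 39.9989 − 35.2755 = 4.7234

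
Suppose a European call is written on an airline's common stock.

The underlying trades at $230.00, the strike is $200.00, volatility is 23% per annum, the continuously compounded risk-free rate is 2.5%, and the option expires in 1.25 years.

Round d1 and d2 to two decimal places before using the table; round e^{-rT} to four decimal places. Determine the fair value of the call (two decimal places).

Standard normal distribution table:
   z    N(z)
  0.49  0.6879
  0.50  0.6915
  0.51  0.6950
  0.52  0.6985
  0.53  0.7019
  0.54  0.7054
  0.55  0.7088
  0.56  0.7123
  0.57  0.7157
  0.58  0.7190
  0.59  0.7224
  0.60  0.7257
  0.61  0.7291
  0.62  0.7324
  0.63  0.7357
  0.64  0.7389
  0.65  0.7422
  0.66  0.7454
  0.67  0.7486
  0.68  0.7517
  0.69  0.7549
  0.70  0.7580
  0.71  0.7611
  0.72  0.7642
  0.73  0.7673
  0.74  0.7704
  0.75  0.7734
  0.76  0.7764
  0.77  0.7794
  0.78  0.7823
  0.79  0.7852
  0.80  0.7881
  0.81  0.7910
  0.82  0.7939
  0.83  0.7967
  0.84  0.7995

$43.86

T = 1.25;  σ√T = 0.2571
d₁ = [ln(230/200) + (0.025 + ½·0.23²)·1.25] / (σ√T) = (0.1398 + 0.0643) / 0.2571 = 0.7936 which rounds to 0.79
d₂ = 0.7936 − 0.2571 = 0.5365 which rounds to 0.54
exp(−rT) = exp(−0.025·1.25) = 0.9692
C = 230·N(0.79) − 200·0.9692·N(0.54) = 230·0.7852 − 200·0.9692·0.7054 = 180.5960 − 136.7347 = 43.8613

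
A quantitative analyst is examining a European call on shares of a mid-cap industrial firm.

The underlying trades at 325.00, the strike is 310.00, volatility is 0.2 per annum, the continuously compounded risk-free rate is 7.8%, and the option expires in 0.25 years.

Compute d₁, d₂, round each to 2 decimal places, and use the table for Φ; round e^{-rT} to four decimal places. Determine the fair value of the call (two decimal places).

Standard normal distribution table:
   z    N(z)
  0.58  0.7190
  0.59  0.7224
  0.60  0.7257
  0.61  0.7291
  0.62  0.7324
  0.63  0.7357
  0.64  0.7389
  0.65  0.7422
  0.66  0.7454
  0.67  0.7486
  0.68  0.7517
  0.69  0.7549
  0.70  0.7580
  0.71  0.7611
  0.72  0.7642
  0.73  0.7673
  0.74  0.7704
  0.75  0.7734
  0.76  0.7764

σ√T = 0.2 × 0.5000 = 0.1000
d₁ = [ln(325/310) + (0.078 + 0.2²/2)·0.25] / 0.1000 = [0.0473 + 0.0245] / 0.1000 = 0.7175 ≈ 0.72
d₂ = d₁ − σ√T = 0.7175 − 0.1000 = 0.6175 ≈ 0.62
exp(−rT) = exp(−0.078·0.25) = 0.9807
N(d₁) = N(0.72) = 0.7642;  N(d₂) = N(0.62) = 0.7324
C = 325·0.7642 − 310·0.9807·0.7324 = 248.3650 − 222.6621 = 25.7029

25.70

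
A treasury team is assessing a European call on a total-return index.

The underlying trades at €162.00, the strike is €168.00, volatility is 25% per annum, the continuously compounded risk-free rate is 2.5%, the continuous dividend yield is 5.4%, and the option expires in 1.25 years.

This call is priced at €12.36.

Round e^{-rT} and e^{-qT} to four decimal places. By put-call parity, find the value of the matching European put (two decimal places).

exp(−qT) = exp(−0.054·1.25) = 0.9347;  exp(−rT) = exp(−0.025·1.25) = 0.9692
Put-call parity: C − P = S·e^(−qT) − K·e^(−rT) = 162·0.9347 − 168·0.9692 = 151.4214 − 162.8256 = -11.4042
P = C − (C − P) = 12.36 − (-11.4042) = 23.7642

€23.76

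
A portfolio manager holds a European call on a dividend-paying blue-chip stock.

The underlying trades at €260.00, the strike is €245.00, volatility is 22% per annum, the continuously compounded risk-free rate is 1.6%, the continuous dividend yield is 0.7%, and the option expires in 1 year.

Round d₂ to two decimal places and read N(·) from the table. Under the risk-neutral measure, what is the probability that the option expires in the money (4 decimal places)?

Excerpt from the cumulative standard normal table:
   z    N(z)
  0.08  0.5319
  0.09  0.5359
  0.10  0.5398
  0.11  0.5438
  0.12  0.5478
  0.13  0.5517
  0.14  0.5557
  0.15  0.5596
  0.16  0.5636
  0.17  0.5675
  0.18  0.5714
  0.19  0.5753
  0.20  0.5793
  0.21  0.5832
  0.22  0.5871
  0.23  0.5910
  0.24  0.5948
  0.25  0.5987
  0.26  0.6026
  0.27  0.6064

σ√T = 0.22 × 1.0000 = 0.2200
d₁ = [ln(260/245) + (0.016 − 0.007 + 0.22²/2)·1] / 0.2200 = [0.0594 + 0.0332] / 0.2200 = 0.4210 ≈ 0.42
d₂ = d₁ − σ√T = 0.4210 − 0.2200 = 0.2010 ≈ 0.20
Risk-neutral Pr[S_T > K] = N(d₂) = N(0.20) = 0.5793

0.5793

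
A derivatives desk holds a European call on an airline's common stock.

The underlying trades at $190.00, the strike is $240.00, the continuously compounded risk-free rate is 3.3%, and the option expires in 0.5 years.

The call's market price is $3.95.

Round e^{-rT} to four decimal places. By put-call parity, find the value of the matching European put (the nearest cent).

$50.01

e^(−rT) = e^(−0.033·0.5) = 0.9836
Put-call parity: C − P = S − K·e^(−rT) = 190 − 240·0.9836 = 190 − 236.0640 = -46.0640
P = C − (C − P) = 3.95 − (-46.0640) = 50.0140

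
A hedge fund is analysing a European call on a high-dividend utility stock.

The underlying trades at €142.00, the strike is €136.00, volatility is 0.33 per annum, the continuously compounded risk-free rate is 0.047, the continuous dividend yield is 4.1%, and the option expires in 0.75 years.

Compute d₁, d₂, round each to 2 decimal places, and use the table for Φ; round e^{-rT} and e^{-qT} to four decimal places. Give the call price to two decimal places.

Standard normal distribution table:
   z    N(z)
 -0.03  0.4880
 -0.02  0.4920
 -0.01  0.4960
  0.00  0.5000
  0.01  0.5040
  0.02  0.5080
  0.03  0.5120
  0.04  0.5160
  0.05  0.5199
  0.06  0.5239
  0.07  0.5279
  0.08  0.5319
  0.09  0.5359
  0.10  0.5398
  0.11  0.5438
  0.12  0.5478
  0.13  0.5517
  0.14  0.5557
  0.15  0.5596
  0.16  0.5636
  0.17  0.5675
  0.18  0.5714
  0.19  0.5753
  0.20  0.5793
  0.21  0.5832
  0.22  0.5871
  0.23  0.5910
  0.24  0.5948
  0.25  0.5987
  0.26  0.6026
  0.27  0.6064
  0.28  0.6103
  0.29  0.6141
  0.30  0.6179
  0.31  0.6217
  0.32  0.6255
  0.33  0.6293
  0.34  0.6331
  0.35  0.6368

σ√T = 0.33 × 0.8660 = 0.2858
d₁ = [ln(142/136) + (0.047 − 0.041 + 0.33²/2)·0.75] / 0.2858 = [0.0432 + 0.0453] / 0.2858 = 0.3097 ≈ 0.31
d₂ = d₁ − σ√T = 0.3097 − 0.2858 = 0.0239 ≈ 0.02
exp(−qT) = exp(−0.041·0.75) = 0.9697;  exp(−rT) = exp(−0.047·0.75) = 0.9654
N(d₁) = N(0.31) = 0.6217;  N(d₂) = N(0.02) = 0.5080
C = 142·0.9697·0.6217 − 136·0.9654·0.5080 = 85.6065 − 66.6976 = 18.9089

€18.91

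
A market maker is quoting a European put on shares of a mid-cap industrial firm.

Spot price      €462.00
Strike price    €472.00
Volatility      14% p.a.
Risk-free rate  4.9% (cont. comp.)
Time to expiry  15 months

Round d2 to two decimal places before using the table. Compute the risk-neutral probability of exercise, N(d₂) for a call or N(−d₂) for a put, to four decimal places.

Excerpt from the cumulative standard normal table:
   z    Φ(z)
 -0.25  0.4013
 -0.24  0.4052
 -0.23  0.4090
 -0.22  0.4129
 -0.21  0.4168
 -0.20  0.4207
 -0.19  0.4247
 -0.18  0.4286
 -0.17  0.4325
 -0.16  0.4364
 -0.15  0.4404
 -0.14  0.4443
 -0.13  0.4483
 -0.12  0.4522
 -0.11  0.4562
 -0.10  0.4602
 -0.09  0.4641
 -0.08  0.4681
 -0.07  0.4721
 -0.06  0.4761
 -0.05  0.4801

σ√T = 0.14·√1.25 = 0.1565
d₁ = [ln(462/472) + (0.049 + ½·0.14²)·1.25] / (σ√T) = (-0.0214 + 0.0735) / 0.1565 = 0.3328 which rounds to 0.33
d₂ = 0.3328 − 0.1565 = 0.1762 which rounds to 0.18
Risk-neutral Pr[S_T < K] = N(−d₂) = N(-0.18) = 0.4286

0.4286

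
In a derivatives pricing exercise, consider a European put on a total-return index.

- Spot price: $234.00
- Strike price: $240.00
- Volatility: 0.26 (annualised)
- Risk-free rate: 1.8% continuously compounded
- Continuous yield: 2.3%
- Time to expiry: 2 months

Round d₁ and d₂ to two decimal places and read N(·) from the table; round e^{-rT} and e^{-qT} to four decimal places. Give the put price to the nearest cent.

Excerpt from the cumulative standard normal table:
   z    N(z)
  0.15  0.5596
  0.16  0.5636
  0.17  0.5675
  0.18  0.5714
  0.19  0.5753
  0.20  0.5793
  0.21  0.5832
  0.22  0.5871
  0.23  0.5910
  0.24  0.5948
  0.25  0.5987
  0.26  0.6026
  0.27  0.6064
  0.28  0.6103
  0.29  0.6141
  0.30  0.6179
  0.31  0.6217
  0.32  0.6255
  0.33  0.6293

σ√T = 0.26·√0.1667 = 0.1061
d₁ = [ln(234/240) + (0.018 − 0.023 + ½·0.26²)·0.1667] / (σ√T) = (-0.0253 + 0.0048) / 0.1061 = -0.1933 → -0.19
d₂ = -0.1933 − 0.1061 = -0.2994 → -0.30
exp(−qT) = exp(−0.023·0.1667) = 0.9962;  exp(−rT) = exp(−0.018·0.1667) = 0.9970
N(−d₂) = N(0.30) = 0.6179;  N(−d₁) = N(0.19) = 0.5753
P = 240·0.9970·0.6179 − 234·0.9962·0.5753 = 147.8511 − 134.1086 = 13.7425

$13.74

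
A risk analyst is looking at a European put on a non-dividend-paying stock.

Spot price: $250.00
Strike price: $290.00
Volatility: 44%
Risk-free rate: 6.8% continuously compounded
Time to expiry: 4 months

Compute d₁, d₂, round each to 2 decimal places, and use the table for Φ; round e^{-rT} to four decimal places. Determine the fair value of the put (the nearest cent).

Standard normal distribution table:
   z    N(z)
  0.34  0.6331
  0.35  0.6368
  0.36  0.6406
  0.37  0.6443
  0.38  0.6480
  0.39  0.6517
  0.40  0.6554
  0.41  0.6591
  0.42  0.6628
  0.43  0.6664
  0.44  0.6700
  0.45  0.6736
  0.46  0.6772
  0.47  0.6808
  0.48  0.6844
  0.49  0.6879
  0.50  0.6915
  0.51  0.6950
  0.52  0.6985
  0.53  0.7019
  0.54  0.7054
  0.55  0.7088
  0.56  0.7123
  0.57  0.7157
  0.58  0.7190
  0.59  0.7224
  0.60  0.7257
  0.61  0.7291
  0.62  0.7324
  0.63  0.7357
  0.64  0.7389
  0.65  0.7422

σ√T = 0.44·√0.3333 = 0.2540
d₁ = [ln(250/290) + (0.068 + 0.44²/2)·0.3333] / 0.2540 = [-0.1484 + 0.0549] / 0.2540 = -0.3680 → -0.37
d₂ = d₁ − σ√T = -0.3680 − 0.2540 = -0.6220 → -0.62
e^(−rT) = e^(−0.068·0.3333) = 0.9776
P = 290·0.9776·N(0.62) − 250·N(0.37) = 290·0.9776·0.7324 − 250·0.6443 = 207.6383 − 161.0750 = 46.5633

$46.56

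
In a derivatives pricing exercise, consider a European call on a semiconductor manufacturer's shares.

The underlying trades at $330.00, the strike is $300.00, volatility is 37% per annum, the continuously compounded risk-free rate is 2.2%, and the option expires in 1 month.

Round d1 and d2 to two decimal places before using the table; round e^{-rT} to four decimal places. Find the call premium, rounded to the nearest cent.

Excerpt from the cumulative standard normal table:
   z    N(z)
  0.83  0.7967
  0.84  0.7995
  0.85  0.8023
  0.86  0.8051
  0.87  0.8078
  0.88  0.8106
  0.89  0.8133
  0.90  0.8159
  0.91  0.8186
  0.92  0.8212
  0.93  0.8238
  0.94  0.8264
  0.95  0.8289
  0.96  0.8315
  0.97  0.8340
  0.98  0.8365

σ√T = 0.37·√0.08333 = 0.1068
ln(S/K) + (r + σ²/2)T = ln(330/300) + (0.022 + 0.37²/2)·0.08333 = 0.0953 + 0.0075 = 0.1028
d₁ = 0.1028 / 0.1068 = 0.9629 which rounds to 0.96
d₂ = d₁ − σ√T = 0.9629 − 0.1068 = 0.8561 which rounds to 0.86
e^(−rT) = e^(−0.022·0.08333) = 0.9982
N(d₁) = N(0.96) = 0.8315;  N(d₂) = N(0.86) = 0.8051
C = 330·0.8315 − 300·0.9982·0.8051 = 274.3950 − 241.0952 = 33.2998

$33.30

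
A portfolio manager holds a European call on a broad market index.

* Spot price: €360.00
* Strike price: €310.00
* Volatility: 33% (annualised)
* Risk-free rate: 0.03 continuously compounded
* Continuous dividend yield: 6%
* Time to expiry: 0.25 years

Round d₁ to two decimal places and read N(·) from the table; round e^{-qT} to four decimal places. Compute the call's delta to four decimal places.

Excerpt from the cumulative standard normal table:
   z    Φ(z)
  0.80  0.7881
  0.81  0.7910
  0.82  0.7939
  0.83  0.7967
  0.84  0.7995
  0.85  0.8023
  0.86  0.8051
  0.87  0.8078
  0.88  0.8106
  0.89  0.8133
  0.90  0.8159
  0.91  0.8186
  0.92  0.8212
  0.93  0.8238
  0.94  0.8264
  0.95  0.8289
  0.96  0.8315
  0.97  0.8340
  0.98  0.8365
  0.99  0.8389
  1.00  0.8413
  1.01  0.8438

0.8141

T = 0.25;  σ√T = 0.1650
d₁ = [ln(360/310) + (0.03 − 0.06 + 0.33²/2)·0.25] / 0.1650 = [0.1495 + 0.0061] / 0.1650 = 0.9433 → 0.94
N(d₁) = N(0.94) = 0.8264
Δ_call = e^(−qT)·N(d₁) = 0.9851·0.8264 = 0.8141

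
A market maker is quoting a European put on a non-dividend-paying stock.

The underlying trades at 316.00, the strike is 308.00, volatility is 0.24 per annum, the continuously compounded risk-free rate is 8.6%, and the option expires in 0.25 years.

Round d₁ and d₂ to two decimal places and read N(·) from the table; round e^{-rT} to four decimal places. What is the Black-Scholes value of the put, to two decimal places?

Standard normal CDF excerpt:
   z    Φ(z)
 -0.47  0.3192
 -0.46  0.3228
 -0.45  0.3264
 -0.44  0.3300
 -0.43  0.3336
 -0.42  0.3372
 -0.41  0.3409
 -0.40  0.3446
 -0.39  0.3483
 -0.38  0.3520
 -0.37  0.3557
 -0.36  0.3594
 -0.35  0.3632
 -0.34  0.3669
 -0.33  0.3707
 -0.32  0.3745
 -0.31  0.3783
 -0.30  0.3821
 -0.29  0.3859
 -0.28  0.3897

T = 0.25;  σ√T = 0.1200
d₁ = [ln(316/308) + (0.086 + 0.24²/2)·0.25] / 0.1200 = [0.0256 + 0.0287] / 0.1200 = 0.4529 ≈ 0.45
d₂ = d₁ − σ√T = 0.4529 − 0.1200 = 0.3329 ≈ 0.33
exp(−rT) = exp(−0.086·0.25) = 0.9787
N(−d₂) = N(-0.33) = 0.3707;  N(−d₁) = N(-0.45) = 0.3264
P = 308·0.9787·0.3707 − 316·0.3264 = 111.7437 − 103.1424 = 8.6013

8.60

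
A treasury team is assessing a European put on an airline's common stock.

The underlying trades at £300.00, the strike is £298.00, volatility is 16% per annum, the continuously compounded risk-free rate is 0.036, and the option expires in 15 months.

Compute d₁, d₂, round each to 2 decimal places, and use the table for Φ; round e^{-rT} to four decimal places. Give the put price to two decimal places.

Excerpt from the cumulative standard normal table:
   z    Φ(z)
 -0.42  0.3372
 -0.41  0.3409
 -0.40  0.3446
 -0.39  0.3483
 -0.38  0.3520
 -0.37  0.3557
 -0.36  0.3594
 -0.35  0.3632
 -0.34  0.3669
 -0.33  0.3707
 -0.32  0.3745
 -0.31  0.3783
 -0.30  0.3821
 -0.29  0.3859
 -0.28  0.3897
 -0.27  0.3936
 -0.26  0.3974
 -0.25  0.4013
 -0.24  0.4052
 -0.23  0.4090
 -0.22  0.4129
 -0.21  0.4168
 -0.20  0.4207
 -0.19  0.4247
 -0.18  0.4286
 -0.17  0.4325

T = 1.25;  σ√T = 0.1789
d₁ = [ln(300/298) + (0.036 + 0.16²/2)·1.25] / 0.1789 = [0.0067 + 0.0610] / 0.1789 = 0.3784 ≈ 0.38
d₂ = d₁ − σ√T = 0.3784 − 0.1789 = 0.1995 ≈ 0.20
e^(−rT) = e^(−0.036·1.25) = 0.9560
P = 298·0.9560·N(-0.20) − 300·N(-0.38) = 298·0.9560·0.4207 − 300·0.3520 = 119.8524 − 105.6000 = 14.2524

£14.25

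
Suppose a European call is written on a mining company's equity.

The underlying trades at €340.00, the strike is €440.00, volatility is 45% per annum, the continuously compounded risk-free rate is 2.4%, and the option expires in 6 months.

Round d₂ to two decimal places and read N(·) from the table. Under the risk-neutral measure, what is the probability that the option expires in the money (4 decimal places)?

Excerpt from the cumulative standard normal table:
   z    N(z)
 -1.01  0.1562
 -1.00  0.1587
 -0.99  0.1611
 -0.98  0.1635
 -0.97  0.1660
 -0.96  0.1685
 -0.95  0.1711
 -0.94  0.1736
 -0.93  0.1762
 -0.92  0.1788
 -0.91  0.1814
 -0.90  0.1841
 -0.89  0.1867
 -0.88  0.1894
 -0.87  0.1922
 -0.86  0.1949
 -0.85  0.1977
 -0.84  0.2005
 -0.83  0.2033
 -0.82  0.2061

0.1762

σ√T = 0.45·√0.5 = 0.3182
d₁ = [ln(340/440) + (0.024 + 0.45²/2)·0.5] / 0.3182 = [-0.2578 + 0.0626] / 0.3182 = -0.6135 which rounds to -0.61
d₂ = d₁ − σ√T = -0.6135 − 0.3182 = -0.9317 which rounds to -0.93
Risk-neutral Pr[S_T > K] = N(d₂) = N(-0.93) = 0.1762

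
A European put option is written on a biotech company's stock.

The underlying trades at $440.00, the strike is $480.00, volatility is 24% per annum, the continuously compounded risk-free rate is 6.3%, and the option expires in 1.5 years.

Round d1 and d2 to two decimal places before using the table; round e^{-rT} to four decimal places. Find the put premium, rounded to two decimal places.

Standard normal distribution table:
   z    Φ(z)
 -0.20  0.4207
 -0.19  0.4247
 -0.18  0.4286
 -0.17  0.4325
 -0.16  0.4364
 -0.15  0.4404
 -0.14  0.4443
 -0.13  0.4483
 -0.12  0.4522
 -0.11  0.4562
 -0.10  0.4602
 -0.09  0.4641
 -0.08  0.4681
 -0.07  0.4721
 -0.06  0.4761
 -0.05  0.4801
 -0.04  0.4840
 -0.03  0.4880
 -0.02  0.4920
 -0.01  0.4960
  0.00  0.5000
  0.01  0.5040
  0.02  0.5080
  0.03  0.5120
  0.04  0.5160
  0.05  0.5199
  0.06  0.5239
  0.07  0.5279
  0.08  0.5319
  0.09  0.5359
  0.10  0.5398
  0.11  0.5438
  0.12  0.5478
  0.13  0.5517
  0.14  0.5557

σ√T = 0.24 × 1.2247 = 0.2939
d₁ = [ln(440/480) + (0.063 + 0.24²/2)·1.5] / 0.2939 = [-0.0870 + 0.1377] / 0.2939 = 0.1724 which rounds to 0.17
d₂ = d₁ − σ√T = 0.1724 − 0.2939 = -0.1215 which rounds to -0.12
e^(−rT) = e^(−0.063·1.5) = 0.9098
P = 480·0.9098·N(0.12) − 440·N(-0.17) = 480·0.9098·0.5478 − 440·0.4325 = 239.2265 − 190.3000 = 48.9265

$48.93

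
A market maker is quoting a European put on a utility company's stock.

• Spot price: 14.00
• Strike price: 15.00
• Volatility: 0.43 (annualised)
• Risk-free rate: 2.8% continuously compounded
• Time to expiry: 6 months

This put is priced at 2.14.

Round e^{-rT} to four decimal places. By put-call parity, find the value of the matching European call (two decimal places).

1.35

e^(−rT) = e^(−0.028·0.5) = 0.9861
Put-call parity: C − P = S − K·e^(−rT) = 14 − 15·0.9861 = 14 − 14.7915 = -0.7915
C = P + (C − P) = 2.14 + (-0.7915) = 1.3485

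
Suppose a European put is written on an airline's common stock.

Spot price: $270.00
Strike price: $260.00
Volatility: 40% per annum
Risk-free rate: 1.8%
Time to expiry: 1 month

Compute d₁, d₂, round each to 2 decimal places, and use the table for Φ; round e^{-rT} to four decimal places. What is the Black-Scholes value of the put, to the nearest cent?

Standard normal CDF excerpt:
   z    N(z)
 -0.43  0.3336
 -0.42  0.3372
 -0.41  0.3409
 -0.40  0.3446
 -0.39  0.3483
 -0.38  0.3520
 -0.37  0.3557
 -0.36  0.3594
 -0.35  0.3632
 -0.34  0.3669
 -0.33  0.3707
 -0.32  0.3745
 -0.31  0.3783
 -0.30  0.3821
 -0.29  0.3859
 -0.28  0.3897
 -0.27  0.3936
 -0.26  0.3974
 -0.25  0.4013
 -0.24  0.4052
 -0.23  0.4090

$8.13

σ√T = 0.4·√0.08333 = 0.1155
ln(S/K) + (r + σ²/2)T = ln(270/260) + (0.018 + 0.4²/2)·0.08333 = 0.0377 + 0.0082 = 0.0459
d₁ = 0.0459 / 0.1155 = 0.3976 → 0.40
d₂ = d₁ − σ√T = 0.3976 − 0.1155 = 0.2821 → 0.28
exp(−rT) = exp(−0.018·0.08333) = 0.9985
P = 260·0.9985·N(-0.28) − 270·N(-0.40) = 260·0.9985·0.3897 − 270·0.3446 = 101.1700 − 93.0420 = 8.1280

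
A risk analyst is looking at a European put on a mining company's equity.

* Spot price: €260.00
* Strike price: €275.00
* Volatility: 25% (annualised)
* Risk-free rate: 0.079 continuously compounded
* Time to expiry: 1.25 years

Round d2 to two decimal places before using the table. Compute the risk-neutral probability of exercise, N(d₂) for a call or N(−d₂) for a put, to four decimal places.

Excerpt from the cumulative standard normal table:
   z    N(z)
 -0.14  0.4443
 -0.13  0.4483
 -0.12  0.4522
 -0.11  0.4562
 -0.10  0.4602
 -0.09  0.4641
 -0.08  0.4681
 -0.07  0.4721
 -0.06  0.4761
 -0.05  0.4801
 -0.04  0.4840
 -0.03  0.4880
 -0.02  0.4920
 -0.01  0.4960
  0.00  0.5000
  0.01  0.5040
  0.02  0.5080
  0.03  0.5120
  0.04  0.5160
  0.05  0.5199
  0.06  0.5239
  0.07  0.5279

σ√T = 0.25 × 1.1180 = 0.2795
d₁ = [ln(260/275) + (0.079 + ½·0.25²)·1.25] / (σ√T) = (-0.0561 + 0.1378) / 0.2795 = 0.2924 ⇒ 0.29
d₂ = 0.2924 − 0.2795 = 0.0129 ⇒ 0.01
Pr(exercise) under Q = N(−d₂) = N(-0.01) = 0.4960

0.4960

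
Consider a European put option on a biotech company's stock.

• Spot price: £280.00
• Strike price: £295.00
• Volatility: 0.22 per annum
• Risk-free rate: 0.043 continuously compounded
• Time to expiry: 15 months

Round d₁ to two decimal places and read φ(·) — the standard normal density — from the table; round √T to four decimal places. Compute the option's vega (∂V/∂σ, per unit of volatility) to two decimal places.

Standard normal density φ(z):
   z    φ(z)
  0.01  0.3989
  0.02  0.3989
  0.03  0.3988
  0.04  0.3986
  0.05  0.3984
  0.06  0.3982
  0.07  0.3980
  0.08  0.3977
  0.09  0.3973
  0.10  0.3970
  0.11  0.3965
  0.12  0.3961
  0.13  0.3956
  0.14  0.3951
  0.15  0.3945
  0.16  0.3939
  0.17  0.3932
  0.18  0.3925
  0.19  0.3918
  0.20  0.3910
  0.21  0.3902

σ√T = 0.22 × 1.1180 = 0.2460
ln(S/K) + (r + σ²/2)T = ln(280/295) + (0.043 + 0.22²/2)·1.25 = -0.0522 + 0.0840 = 0.0318
d₁ = 0.0318 / 0.2460 = 0.1293 ≈ 0.13
√T = √1.25 = 1.1180
φ(d₁) = φ(0.13) = 0.3956
vega = S·φ(d₁)·√T = 280·0.3956·1.1180 = 123.8386
(Call and put vega coincide under Black-Scholes.)

123.84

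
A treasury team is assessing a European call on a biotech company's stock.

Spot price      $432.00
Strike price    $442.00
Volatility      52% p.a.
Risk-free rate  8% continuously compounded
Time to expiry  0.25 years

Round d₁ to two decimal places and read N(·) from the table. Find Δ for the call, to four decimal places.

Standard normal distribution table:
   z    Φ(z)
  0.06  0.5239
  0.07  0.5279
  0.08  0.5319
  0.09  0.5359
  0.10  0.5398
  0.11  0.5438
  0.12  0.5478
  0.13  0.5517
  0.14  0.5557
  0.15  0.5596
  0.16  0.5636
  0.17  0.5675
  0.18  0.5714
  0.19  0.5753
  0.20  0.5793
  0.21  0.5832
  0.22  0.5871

0.5478

σ√T = 0.52·√0.25 = 0.2600
d₁ = [ln(432/442) + (0.08 + 0.52²/2)·0.25] / 0.2600 = [-0.0229 + 0.0538] / 0.2600 = 0.1189 ⇒ 0.12
N(d₁) = N(0.12) = 0.5478
Δ_call = N(d₁) = 0.5478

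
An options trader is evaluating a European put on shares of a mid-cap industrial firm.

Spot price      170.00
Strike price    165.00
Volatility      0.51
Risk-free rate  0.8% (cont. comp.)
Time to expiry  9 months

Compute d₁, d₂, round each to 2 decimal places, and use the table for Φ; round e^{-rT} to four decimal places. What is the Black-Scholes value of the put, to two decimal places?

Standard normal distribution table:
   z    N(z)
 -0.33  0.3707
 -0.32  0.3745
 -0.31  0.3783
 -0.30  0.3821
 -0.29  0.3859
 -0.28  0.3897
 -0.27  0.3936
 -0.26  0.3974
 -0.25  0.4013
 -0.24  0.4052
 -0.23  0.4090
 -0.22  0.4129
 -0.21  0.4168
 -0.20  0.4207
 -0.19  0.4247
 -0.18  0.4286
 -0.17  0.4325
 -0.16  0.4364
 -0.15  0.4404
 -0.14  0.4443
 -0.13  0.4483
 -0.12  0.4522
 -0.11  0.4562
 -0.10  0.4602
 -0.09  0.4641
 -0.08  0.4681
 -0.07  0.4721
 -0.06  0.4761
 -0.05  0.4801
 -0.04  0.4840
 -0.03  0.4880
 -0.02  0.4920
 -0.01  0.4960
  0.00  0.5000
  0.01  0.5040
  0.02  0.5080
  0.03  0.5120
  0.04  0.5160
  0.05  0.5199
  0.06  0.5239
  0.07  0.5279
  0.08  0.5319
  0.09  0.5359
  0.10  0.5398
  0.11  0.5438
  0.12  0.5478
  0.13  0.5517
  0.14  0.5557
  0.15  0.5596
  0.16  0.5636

26.18

σ√T = 0.51·√0.75 = 0.4417
d₁ = [ln(170/165) + (0.008 + 0.51²/2)·0.75] / 0.4417 = [0.0299 + 0.1035] / 0.4417 = 0.3020 ≈ 0.30
d₂ = d₁ − σ√T = 0.3020 − 0.4417 = -0.1397 ≈ -0.14
exp(−rT) = exp(−0.008·0.75) = 0.9940
N(−d₂) = N(0.14) = 0.5557;  N(−d₁) = N(-0.30) = 0.3821
P = 165·0.9940·0.5557 − 170·0.3821 = 91.1404 − 64.9570 = 26.1834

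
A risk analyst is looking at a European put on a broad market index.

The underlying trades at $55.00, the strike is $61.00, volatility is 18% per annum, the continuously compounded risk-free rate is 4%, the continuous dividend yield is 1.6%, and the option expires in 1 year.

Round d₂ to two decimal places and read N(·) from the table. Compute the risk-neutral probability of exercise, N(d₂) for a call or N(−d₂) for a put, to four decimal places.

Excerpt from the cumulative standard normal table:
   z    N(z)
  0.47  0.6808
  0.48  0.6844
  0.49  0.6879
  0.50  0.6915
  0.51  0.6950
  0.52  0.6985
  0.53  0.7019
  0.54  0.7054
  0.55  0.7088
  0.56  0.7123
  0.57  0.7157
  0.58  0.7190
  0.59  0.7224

0.7019

σ√T = 0.18·√1 = 0.1800
d₁ = [ln(55/61) + (0.04 − 0.016 + 0.18²/2)·1] / 0.1800 = [-0.1035 + 0.0402] / 0.1800 = -0.3519 which rounds to -0.35
d₂ = d₁ − σ√T = -0.3519 − 0.1800 = -0.5319 which rounds to -0.53
Risk-neutral Pr[S_T < K] = N(−d₂) = N(0.53) = 0.7019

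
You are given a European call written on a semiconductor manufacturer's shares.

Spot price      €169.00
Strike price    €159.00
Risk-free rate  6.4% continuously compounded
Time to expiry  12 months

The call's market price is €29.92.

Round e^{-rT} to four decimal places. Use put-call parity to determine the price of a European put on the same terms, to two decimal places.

€10.06

e^(−rT) = e^(−0.064·1) = 0.9380
Put-call parity: C − P = S − K·e^(−rT) = 169 − 159·0.9380 = 169 − 149.1420 = 19.8580
P = C − (C − P) = 29.92 − (19.8580) = 10.0620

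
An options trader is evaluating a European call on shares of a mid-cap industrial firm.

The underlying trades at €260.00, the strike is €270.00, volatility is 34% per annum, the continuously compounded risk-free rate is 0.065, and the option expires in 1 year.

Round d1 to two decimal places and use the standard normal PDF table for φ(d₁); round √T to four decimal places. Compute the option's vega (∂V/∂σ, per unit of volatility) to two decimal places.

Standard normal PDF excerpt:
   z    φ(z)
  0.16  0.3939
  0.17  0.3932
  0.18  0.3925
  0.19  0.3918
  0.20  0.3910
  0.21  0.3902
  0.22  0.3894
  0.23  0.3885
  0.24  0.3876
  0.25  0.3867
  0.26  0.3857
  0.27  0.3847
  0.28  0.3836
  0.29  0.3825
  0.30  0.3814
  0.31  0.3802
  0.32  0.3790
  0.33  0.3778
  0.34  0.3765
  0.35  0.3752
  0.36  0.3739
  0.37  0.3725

T = 1;  σ√T = 0.3400
d₁ = [ln(260/270) + (0.065 + 0.34²/2)·1] / 0.3400 = [-0.0377 + 0.1228] / 0.3400 = 0.2502 ≈ 0.25
√T = √1 = 1.0000
φ(d₁) = φ(0.25) = 0.3867
vega = S·φ(d₁)·√T = 260·0.3867·1.0000 = 100.5420
(Call and put vega coincide under Black-Scholes.)

100.54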